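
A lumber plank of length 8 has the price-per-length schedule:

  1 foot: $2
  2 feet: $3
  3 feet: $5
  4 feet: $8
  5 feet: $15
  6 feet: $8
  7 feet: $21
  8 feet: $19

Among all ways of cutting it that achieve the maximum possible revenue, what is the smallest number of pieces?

Consider every possible first cut. r[k] is the best of p[i]+r[k−i] over all sellable i≤k.
r[1] = 2
r[2] = max(2+2, 3+0) = 4
r[3] = max(2+4, 3+2, 5+0) = 6
r[4] = max(2+6, 3+4, 5+2, 8+0) = 8
r[5] = max(2+8, 3+6, 5+4, 8+2, 15+0) = 15
r[6] = max(2+15, 3+8, 5+6, 8+4, 15+2, 8+0) = 17
r[7] = max(2+17, 3+15, 5+8, …, 8+2, 21+0) = 21
r[8] = max(2+21, 3+17, 5+15, …, 21+2, 19+0) = 23
Maximum revenue is $23.
Now minimize piece count subject to staying optimal: for each k, pieces[k] = 1 + min over i with p[i]+r[k−i]=r[k] of pieces[k−i].
pieces[5] = 1
pieces[6] = 2
pieces[7] = 1
pieces[8] = 2

2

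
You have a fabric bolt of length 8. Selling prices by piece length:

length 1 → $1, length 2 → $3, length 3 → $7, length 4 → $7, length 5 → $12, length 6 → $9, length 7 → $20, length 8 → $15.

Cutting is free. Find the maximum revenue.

Build v[k] bottom-up: v[k] = max over allowed piece i of (p[i] + v[k−i]).
v[1] = 1
v[2] = 3
v[3] = 7
v[4] = 8  (first piece 1, then v[3]=7)
v[5] = 12
v[6] = 14  (first piece 3, then v[3]=7)
v[7] = 20
v[8] = 21  (first piece 1, then v[7]=20)
One optimal cutting: 7 + 1 → $20 + $1 = $21.

21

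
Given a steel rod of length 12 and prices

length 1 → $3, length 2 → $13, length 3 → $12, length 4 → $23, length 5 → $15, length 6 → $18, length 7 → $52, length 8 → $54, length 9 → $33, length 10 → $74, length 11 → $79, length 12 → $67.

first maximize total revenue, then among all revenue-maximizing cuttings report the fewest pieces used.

2

Build r[k] bottom-up: r[k] = max over allowed piece i of (p[i] + r[k−i]).
r[1] = 3
r[2] = max(3+3, 13+0) = 13
r[3] = max(3+13, 13+3, 12+0) = 16
r[4] = max(3+16, 13+13, 12+3, 23+0) = 26
r[5] = max(3+26, 13+16, 12+13, 23+3, 15+0) = 29
r[6] = max(3+29, 13+26, 12+16, 23+13, 15+3, 18+0) = 39
r[7] = max(3+39, 13+29, 12+26, …, 18+3, 52+0) = 52
r[8] = max(3+52, 13+39, 12+29, …, 52+3, 54+0) = 55
r[9] = max(3+55, 13+52, 12+39, …, 54+3, 33+0) = 65
r[10] = max(3+65, 13+55, 12+52, …, 33+3, 74+0) = 74
r[11] = max(3+74, 13+65, 12+55, …, 74+3, 79+0) = 79
r[12] = max(3+79, 13+74, 12+65, …, 79+3, 67+0) = 87
Maximum revenue is $87.
Now minimize piece count subject to staying optimal: for each k, pieces[k] = 1 + min over i with p[i]+r[k−i]=r[k] of pieces[k−i].
pieces[9] = 2
pieces[10] = 1
pieces[11] = 1
pieces[12] = 2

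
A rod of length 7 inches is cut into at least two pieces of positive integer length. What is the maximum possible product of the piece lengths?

12

Define g[k] = max over 1≤i<k of i · max(k−i, g[k−i]); the inner max lets the remainder stay uncut if that's better.
g[2] = 1·max(1,0) = 1·1 = 1
g[3] = 1·max(2,1) = 1·2 = 2
g[4] = 2·max(2,1) = 2·2 = 4
g[5] = 2·max(3,2) = 2·3 = 6
g[6] = 3·max(3,2) = 3·3 = 9
g[7] = 2·max(5,6) = 2·6 = 12
One optimal split: 3 + 2 + 2; product 3·2·2 = 12.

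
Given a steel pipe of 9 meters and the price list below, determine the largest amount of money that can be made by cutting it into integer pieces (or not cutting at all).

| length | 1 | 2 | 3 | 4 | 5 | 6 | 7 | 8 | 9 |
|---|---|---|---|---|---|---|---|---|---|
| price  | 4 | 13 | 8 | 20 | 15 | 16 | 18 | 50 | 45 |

56

Consider every possible first cut. r[k] is the best of p[i]+r[k−i] over all sellable i≤k.
r[1] = 4
r[2] = max(4+4, 13+0) = 13
r[3] = max(4+13, 13+4, 8+0) = 17
r[4] = max(4+17, 13+13, 8+4, 20+0) = 26
r[5] = max(4+26, 13+17, 8+13, 20+4, 15+0) = 30
r[6] = max(4+30, 13+26, 8+17, 20+13, 15+4, 16+0) = 39
r[7] = max(4+39, 13+30, 8+26, …, 16+4, 18+0) = 43
r[8] = max(4+43, 13+39, 8+30, …, 18+4, 50+0) = 52
r[9] = max(4+52, 13+43, 8+39, …, 50+4, 45+0) = 56
One optimal cutting: 2 + 2 + 2 + 2 + 1 → $13 + $13 + $13 + $13 + $4 = $56.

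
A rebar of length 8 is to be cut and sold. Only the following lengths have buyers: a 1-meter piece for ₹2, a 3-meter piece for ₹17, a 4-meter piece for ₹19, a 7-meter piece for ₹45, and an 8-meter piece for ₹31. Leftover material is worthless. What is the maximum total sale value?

47

Let r[k] be the best obtainable value from length k. For each k, try every first piece i and keep the best of price[i] + r[k−i].
r[1] = 2
r[2] = 4  (first piece 1, then r[1]=2)
r[3] = 17
r[4] = 19  (first piece 1, then r[3]=17)
r[5] = 21  (first piece 1, then r[4]=19)
r[6] = 34  (first piece 3, then r[3]=17)
r[7] = 45
r[8] = 47  (first piece 1, then r[7]=45)
One optimal cutting: 7 + 1 → ₹47.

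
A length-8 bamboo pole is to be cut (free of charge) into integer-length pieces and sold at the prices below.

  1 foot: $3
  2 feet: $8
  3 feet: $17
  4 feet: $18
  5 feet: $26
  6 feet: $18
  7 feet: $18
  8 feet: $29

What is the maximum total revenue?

43

Consider every possible first cut. best[k] is the best of p[i]+best[k−i] over all sellable i≤k.
best[1] = 3
best[2] = 8
best[3] = 17
best[4] = 20  (first piece 1, then best[3]=17)
best[5] = 26
best[6] = 34  (first piece 3, then best[3]=17)
best[7] = 37  (first piece 1, then best[6]=34)
best[8] = 43  (first piece 3, then best[5]=26)
One optimal cutting: 5 + 3 → $26 + $17 = $43.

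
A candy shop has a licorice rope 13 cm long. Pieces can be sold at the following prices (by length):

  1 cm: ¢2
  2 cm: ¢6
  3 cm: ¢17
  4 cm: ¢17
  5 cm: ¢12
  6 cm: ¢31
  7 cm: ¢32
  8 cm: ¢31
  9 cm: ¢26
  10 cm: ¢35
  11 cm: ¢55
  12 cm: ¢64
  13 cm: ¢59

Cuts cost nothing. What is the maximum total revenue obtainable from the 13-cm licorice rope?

Let best[k] be the best obtainable value from length k. For each k, try every first piece i and keep the best of price[i] + best[k−i].
best[1] = 2
best[2] = max(2+2, 6+0) = 6
best[3] = max(2+6, 6+2, 17+0) = 17
best[4] = max(2+17, 6+6, 17+2, 17+0) = 19
best[5] = max(2+19, 6+17, 17+6, 17+2, 12+0) = 23
best[6] = max(2+23, 6+19, 17+17, 17+6, 12+2, 31+0) = 34
best[7] = max(2+34, 6+23, 17+19, …, 31+2, 32+0) = 36
best[8] = max(2+36, 6+34, 17+23, …, 32+2, 31+0) = 40
best[9] = max(2+40, 6+36, 17+34, …, 31+2, 26+0) = 51
best[10] = max(2+51, 6+40, 17+36, …, 26+2, 35+0) = 53
best[11] = max(2+53, 6+51, 17+40, …, 35+2, 55+0) = 57
best[12] = max(2+57, 6+53, 17+51, …, 55+2, 64+0) = 68
best[13] = max(2+68, 6+57, 17+53, …, 64+2, 59+0) = 70
One optimal cutting: 3 + 3 + 3 + 3 + 1 → ¢17 + ¢17 + ¢17 + ¢17 + ¢2 = ¢70.

70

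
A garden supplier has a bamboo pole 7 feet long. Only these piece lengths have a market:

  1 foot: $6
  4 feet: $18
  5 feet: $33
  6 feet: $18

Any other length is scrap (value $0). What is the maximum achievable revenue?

45

Let f[k] be the best obtainable value from length k. For each k, try every first piece i and keep the best of price[i] + f[k−i].
f[1] = 6
f[2] = 12  (first piece 1, then f[1]=6)
f[3] = 18  (first piece 1, then f[2]=12)
f[4] = 24  (first piece 1, then f[3]=18)
f[5] = 33
f[6] = 39  (first piece 1, then f[5]=33)
f[7] = 45  (first piece 1, then f[6]=39)
One optimal cutting: 5 + 1 + 1 → $45.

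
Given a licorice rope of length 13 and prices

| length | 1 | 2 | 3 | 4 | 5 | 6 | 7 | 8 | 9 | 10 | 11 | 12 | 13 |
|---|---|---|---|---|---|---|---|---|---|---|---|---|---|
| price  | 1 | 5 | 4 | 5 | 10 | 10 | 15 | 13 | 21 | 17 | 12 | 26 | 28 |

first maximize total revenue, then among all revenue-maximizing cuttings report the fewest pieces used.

Consider every possible first cut. r[k] is the best of p[i]+r[k−i] over all sellable i≤k.
r[1] = 1
r[2] = 5
r[3] = 6  (first piece 1, then r[2]=5)
r[4] = 10  (first piece 2, then r[2]=5)
r[5] = 11  (first piece 1, then r[4]=10)
r[6] = 15  (first piece 2, then r[4]=10)
r[7] = 16  (first piece 1, then r[6]=15)
r[8] = 20  (first piece 2, then r[6]=15)
r[9] = 21  (first piece 1, then r[8]=20)
r[10] = 25  (first piece 2, then r[8]=20)
r[11] = 26  (first piece 1, then r[10]=25)
r[12] = 30  (first piece 2, then r[10]=25)
r[13] = 31  (first piece 1, then r[12]=30)
Maximum revenue is ¢31.
Now minimize piece count subject to staying optimal: for each k, pieces[k] = 1 + min over i with p[i]+r[k−i]=r[k] of pieces[k−i].
pieces[10] = 5
pieces[11] = 2
pieces[12] = 6
pieces[13] = 3

3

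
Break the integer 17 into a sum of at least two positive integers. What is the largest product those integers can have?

Let prod[k] be the best product for length k (with at least one cut). For each first piece i, the rest contributes max(k−i, prod[k−i]).
prod[2] = 1×max(1,0) = 1×1 = 1
prod[3] = max(1×2, 2×1) = 2
prod[4] = max(1×3, 2×2, 3×1) = 4
prod[5] = max(1×4, 2×3, 3×2, 4×1) = 6
prod[6] = max(1×6, 2×4, 3×3, 4×2, 5×1) = 9
prod[7] = max(1×9, 2×6, 3×4, 4×3, 5×2, 6×1) = 12
prod[8] = max(1×12, 2×9, 3×6, …, 6×2, 7×1) = 18
prod[9] = max(1×18, 2×12, 3×9, …, 7×2, 8×1) = 27
prod[10] = max(1×27, 2×18, 3×12, …, 8×2, 9×1) = 36
prod[11] = max(1×36, 2×27, 3×18, …, 9×2, 10×1) = 54
prod[12] = max(1×54, 2×36, 3×27, …, 10×2, 11×1) = 81
prod[13] = max(1×81, 2×54, 3×36, …, 11×2, 12×1) = 108
prod[14] = max(1×108, 2×81, 3×54, …, 12×2, 13×1) = 162
prod[15] = max(1×162, 2×108, 3×81, …, 13×2, 14×1) = 243
prod[16] = max(1×243, 2×162, 3×108, …, 14×2, 15×1) = 324
prod[17] = max(1×324, 2×243, 3×162, …, 15×2, 16×1) = 486
One optimal split: 3 + 3 + 3 + 3 + 3 + 2; product 3×3×3×3×3×2 = 486.

486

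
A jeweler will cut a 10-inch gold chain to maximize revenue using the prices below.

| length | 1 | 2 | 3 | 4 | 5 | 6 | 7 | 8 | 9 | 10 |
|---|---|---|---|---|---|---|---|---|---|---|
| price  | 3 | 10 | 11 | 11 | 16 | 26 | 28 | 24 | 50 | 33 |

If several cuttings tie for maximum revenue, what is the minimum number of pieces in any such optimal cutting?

2

Consider every possible first cut. r[k] is the best of p[i]+r[k−i] over all sellable i≤k.
r[1] = 3
r[2] = max(3+3, 10+0) = 10
r[3] = max(3+10, 10+3, 11+0) = 13
r[4] = max(3+13, 10+10, 11+3, 11+0) = 20
r[5] = max(3+20, 10+13, 11+10, 11+3, 16+0) = 23
r[6] = max(3+23, 10+20, 11+13, 11+10, 16+3, 26+0) = 30
r[7] = max(3+30, 10+23, 11+20, …, 26+3, 28+0) = 33
r[8] = max(3+33, 10+30, 11+23, …, 28+3, 24+0) = 40
r[9] = max(3+40, 10+33, 11+30, …, 24+3, 50+0) = 50
r[10] = max(3+50, 10+40, 11+33, …, 50+3, 33+0) = 53
Maximum revenue is $53.
Now minimize piece count subject to staying optimal: for each k, pieces[k] = 1 + min over i with p[i]+r[k−i]=r[k] of pieces[k−i].
pieces[7] = 4
pieces[8] = 4
pieces[9] = 1
pieces[10] = 2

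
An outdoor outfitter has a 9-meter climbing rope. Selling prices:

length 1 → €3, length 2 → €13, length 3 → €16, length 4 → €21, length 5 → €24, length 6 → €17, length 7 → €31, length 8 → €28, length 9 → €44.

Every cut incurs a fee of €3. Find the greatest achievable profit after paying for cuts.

46

Consider every possible first cut. v[k] is the best of p[i]+v[k−i] over all sellable i≤k, charging 3 whenever i<k.
v[1] = 3
v[2] = max(3+3-3, 13+0) = 13
v[3] = max(3+13-3, 13+3-3, 16+0) = 16
v[4] = max(3+16-3, 13+13-3, 16+3-3, 21+0) = 23
v[5] = max(3+23-3, 13+16-3, 16+13-3, 21+3-3, 24+0) = 26
v[6] = max(3+26-3, 13+23-3, 16+16-3, 21+13-3, 24+3-3, 17+0) = 33
v[7] = max(3+33-3, 13+26-3, 16+23-3, …, 17+3-3, 31+0) = 36
v[8] = max(3+36-3, 13+33-3, 16+26-3, …, 31+3-3, 28+0) = 43
v[9] = max(3+43-3, 13+36-3, 16+33-3, …, 28+3-3, 44+0) = 46
One optimal plan: pieces 3 + 2 + 2 + 2 (3 cuts) → €55 − €9 = €46.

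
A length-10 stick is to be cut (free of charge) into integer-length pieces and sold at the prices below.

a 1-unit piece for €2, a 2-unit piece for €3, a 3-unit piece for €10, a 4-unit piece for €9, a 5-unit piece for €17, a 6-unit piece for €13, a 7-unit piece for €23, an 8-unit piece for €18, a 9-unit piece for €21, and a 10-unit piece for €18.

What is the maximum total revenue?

Consider every possible first cut. r[k] is the best of p[i]+r[k−i] over all sellable i≤k.
r[1] = 2
r[2] = max(2+2, 3+0) = 4
r[3] = max(2+4, 3+2, 10+0) = 10
r[4] = max(2+10, 3+4, 10+2, 9+0) = 12
r[5] = max(2+12, 3+10, 10+4, 9+2, 17+0) = 17
r[6] = max(2+17, 3+12, 10+10, 9+4, 17+2, 13+0) = 20
r[7] = max(2+20, 3+17, 10+12, …, 13+2, 23+0) = 23
r[8] = max(2+23, 3+20, 10+17, …, 23+2, 18+0) = 27
r[9] = max(2+27, 3+23, 10+20, …, 18+2, 21+0) = 30
r[10] = max(2+30, 3+27, 10+23, …, 21+2, 18+0) = 34
One optimal cutting: 5 + 5 → €17 + €17 = €34.

34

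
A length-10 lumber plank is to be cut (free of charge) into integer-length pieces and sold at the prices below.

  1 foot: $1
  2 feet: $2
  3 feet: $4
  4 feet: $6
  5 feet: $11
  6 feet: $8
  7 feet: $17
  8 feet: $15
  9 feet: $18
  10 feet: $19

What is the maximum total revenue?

22

Consider every possible first cut. r[k] is the best of p[i]+r[k−i] over all sellable i≤k.
r[1] = 1
r[2] = 2  (first piece 1, then r[1]=1)
r[3] = 4
r[4] = 6
r[5] = 11
r[6] = 12  (first piece 1, then r[5]=11)
r[7] = 17
r[8] = 18  (first piece 1, then r[7]=17)
r[9] = 19  (first piece 1, then r[8]=18)
r[10] = 22  (first piece 5, then r[5]=11)
One optimal cutting: 5 + 5 → $11 + $11 = $22.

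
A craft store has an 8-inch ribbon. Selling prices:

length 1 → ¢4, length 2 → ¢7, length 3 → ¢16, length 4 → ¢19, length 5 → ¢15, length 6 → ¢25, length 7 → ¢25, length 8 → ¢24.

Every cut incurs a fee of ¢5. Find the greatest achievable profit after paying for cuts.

Build v[k] bottom-up: v[k] = max over allowed piece i of (p[i] + v[k−i]) − 5 per cut.
v[1] = 4
v[2] = max(4+4-5, 7+0) = 7
v[3] = max(4+7-5, 7+4-5, 16+0) = 16
v[4] = max(4+16-5, 7+7-5, 16+4-5, 19+0) = 19
v[5] = max(4+19-5, 7+16-5, 16+7-5, 19+4-5, 15+0) = 18
v[6] = max(4+18-5, 7+19-5, 16+16-5, 19+7-5, 15+4-5, 25+0) = 27
v[7] = max(4+27-5, 7+18-5, 16+19-5, …, 25+4-5, 25+0) = 30
v[8] = max(4+30-5, 7+27-5, 16+18-5, …, 25+4-5, 24+0) = 33
One optimal plan: pieces 4 + 4 (1 cut) → ¢38 − ¢5 = ¢33.

33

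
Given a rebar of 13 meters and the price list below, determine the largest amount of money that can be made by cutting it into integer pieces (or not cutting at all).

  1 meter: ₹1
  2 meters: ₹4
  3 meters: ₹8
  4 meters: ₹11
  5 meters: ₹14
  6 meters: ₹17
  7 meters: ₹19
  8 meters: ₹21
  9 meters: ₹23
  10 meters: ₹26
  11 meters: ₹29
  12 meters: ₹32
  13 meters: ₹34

Consider every possible first cut. R[k] is the best of p[i]+R[k−i] over all sellable i≤k.
R[1] = 1
R[2] = max(1+1, 4+0) = 4
R[3] = max(1+4, 4+1, 8+0) = 8
R[4] = max(1+8, 4+4, 8+1, 11+0) = 11
R[5] = max(1+11, 4+8, 8+4, 11+1, 14+0) = 14
R[6] = max(1+14, 4+11, 8+8, 11+4, 14+1, 17+0) = 17
R[7] = max(1+17, 4+14, 8+11, …, 17+1, 19+0) = 19
R[8] = max(1+19, 4+17, 8+14, …, 19+1, 21+0) = 22
R[9] = max(1+22, 4+19, 8+17, …, 21+1, 23+0) = 25
R[10] = max(1+25, 4+22, 8+19, …, 23+1, 26+0) = 28
R[11] = max(1+28, 4+25, 8+22, …, 26+1, 29+0) = 31
R[12] = max(1+31, 4+28, 8+25, …, 29+1, 32+0) = 34
R[13] = max(1+34, 4+31, 8+28, …, 32+1, 34+0) = 36
One optimal cutting: 6 + 4 + 3 → ₹17 + ₹11 + ₹8 = ₹36.

36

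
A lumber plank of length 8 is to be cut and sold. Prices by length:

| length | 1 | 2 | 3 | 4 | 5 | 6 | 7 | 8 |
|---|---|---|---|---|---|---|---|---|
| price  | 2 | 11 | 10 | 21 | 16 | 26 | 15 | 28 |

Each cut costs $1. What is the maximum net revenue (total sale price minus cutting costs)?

Consider every possible first cut. v[k] is the best of p[i]+v[k−i] over all sellable i≤k, charging 1 whenever i<k.
v[1] = 2
v[2] = max(2+2-1, 11+0) = 11
v[3] = max(2+11-1, 11+2-1, 10+0) = 12
v[4] = max(2+12-1, 11+11-1, 10+2-1, 21+0) = 21
v[5] = max(2+21-1, 11+12-1, 10+11-1, 21+2-1, 16+0) = 22
v[6] = max(2+22-1, 11+21-1, 10+12-1, 21+11-1, 16+2-1, 26+0) = 31
v[7] = max(2+31-1, 11+22-1, 10+21-1, …, 26+2-1, 15+0) = 32
v[8] = max(2+32-1, 11+31-1, 10+22-1, …, 15+2-1, 28+0) = 41
One optimal plan: pieces 2 + 2 + 2 + 2 (3 cuts) → $44 − $3 = $41.

41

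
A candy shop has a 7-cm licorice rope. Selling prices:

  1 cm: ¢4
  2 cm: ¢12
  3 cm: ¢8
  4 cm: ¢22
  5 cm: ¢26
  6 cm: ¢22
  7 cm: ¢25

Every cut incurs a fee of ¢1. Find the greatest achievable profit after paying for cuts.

Consider every possible first cut. v[k] is the best of p[i]+v[k−i] over all sellable i≤k, charging 1 whenever i<k.
v[1] = 4
v[2] = max(4+4-1, 12+0) = 12
v[3] = max(4+12-1, 12+4-1, 8+0) = 15
v[4] = max(4+15-1, 12+12-1, 8+4-1, 22+0) = 23
v[5] = max(4+23-1, 12+15-1, 8+12-1, 22+4-1, 26+0) = 26
v[6] = max(4+26-1, 12+23-1, 8+15-1, 22+12-1, 26+4-1, 22+0) = 34
v[7] = max(4+34-1, 12+26-1, 8+23-1, …, 22+4-1, 25+0) = 37
One optimal plan: pieces 2 + 2 + 2 + 1 (3 cuts) → ¢40 − ¢3 = ¢37.

37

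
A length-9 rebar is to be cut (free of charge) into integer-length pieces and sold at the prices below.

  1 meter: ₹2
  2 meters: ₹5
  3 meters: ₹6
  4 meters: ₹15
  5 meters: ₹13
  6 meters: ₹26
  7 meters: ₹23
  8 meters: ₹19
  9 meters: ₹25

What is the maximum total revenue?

33

Build best[k] bottom-up: best[k] = max over allowed piece i of (p[i] + best[k−i]).
best[1] = 2
best[2] = 5
best[3] = 7  (first piece 1, then best[2]=5)
best[4] = 15
best[5] = 17  (first piece 1, then best[4]=15)
best[6] = 26
best[7] = 28  (first piece 1, then best[6]=26)
best[8] = 31  (first piece 2, then best[6]=26)
best[9] = 33  (first piece 1, then best[8]=31)
One optimal cutting: 6 + 2 + 1 → ₹26 + ₹5 + ₹2 = ₹33.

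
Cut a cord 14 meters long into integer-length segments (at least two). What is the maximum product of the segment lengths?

162

Let prod[k] be the best product for length k (with at least one cut). For each first piece i, the rest contributes max(k−i, prod[k−i]).
prod[2] = 1×max(1,0) = 1×1 = 1
prod[3] = max(1×2, 2×1) = 2
prod[4] = max(1×3, 2×2, 3×1) = 4
prod[5] = max(1×4, 2×3, 3×2, 4×1) = 6
prod[6] = max(1×6, 2×4, 3×3, 4×2, 5×1) = 9
prod[7] = max(1×9, 2×6, 3×4, 4×3, 5×2, 6×1) = 12
prod[8] = max(1×12, 2×9, 3×6, …, 6×2, 7×1) = 18
prod[9] = max(1×18, 2×12, 3×9, …, 7×2, 8×1) = 27
prod[10] = max(1×27, 2×18, 3×12, …, 8×2, 9×1) = 36
prod[11] = max(1×36, 2×27, 3×18, …, 9×2, 10×1) = 54
prod[12] = max(1×54, 2×36, 3×27, …, 10×2, 11×1) = 81
prod[13] = max(1×81, 2×54, 3×36, …, 11×2, 12×1) = 108
prod[14] = max(1×108, 2×81, 3×54, …, 12×2, 13×1) = 162
One optimal split: 3 + 3 + 3 + 3 + 2; product 3×3×3×3×2 = 162.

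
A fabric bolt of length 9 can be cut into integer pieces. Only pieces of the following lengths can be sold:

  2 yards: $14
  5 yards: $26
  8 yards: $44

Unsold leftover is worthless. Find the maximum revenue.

Let r[k] be the best obtainable value from length k. For each k, try every first piece i and keep the best of price[i] + r[k−i].
r[1] = 0
r[2] = 14
r[3] = 14
r[4] = 28  (first piece 2, then r[2]=14)
r[5] = 28
r[6] = 42  (first piece 2, then r[4]=28)
r[7] = 42
r[8] = 56  (first piece 2, then r[6]=42)
r[9] = 56
One optimal cutting: pieces 2 + 2 + 2 + 2 with 1 yard of scrap → $56.

56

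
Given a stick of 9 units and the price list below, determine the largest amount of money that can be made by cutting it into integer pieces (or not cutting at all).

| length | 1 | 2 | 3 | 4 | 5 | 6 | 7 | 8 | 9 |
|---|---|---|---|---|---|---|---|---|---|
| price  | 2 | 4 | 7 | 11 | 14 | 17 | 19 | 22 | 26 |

26

Build R[k] bottom-up: R[k] = max over allowed piece i of (p[i] + R[k−i]).
R[1] = 2
R[2] = max(2+2, 4+0) = 4
R[3] = max(2+4, 4+2, 7+0) = 7
R[4] = max(2+7, 4+4, 7+2, 11+0) = 11
R[5] = max(2+11, 4+7, 7+4, 11+2, 14+0) = 14
R[6] = max(2+14, 4+11, 7+7, 11+4, 14+2, 17+0) = 17
R[7] = max(2+17, 4+14, 7+11, …, 17+2, 19+0) = 19
R[8] = max(2+19, 4+17, 7+14, …, 19+2, 22+0) = 22
R[9] = max(2+22, 4+19, 7+17, …, 22+2, 26+0) = 26
Best is to sell the whole 9-unit piece uncut for 26.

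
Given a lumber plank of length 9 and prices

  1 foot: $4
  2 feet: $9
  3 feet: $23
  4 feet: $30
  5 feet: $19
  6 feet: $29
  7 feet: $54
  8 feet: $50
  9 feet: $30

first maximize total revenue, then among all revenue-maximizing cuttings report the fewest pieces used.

3

Build r[k] bottom-up: r[k] = max over allowed piece i of (p[i] + r[k−i]).
r[1] = 4
r[2] = max(4+4, 9+0) = 9
r[3] = max(4+9, 9+4, 23+0) = 23
r[4] = max(4+23, 9+9, 23+4, 30+0) = 30
r[5] = max(4+30, 9+23, 23+9, 30+4, 19+0) = 34
r[6] = max(4+34, 9+30, 23+23, 30+9, 19+4, 29+0) = 46
r[7] = max(4+46, 9+34, 23+30, …, 29+4, 54+0) = 54
r[8] = max(4+54, 9+46, 23+34, …, 54+4, 50+0) = 60
r[9] = max(4+60, 9+54, 23+46, …, 50+4, 30+0) = 69
Maximum revenue is $69.
Now minimize piece count subject to staying optimal: for each k, pieces[k] = 1 + min over i with p[i]+r[k−i]=r[k] of pieces[k−i].
pieces[6] = 2
pieces[7] = 1
pieces[8] = 2
pieces[9] = 3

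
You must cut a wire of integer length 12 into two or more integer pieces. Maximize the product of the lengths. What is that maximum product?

Define f[k] = max over 1≤i<k of i · max(k−i, f[k−i]); the inner max lets the remainder stay uncut if that's better.
Small cases: f[2]=1, f[3]=2, f[4]=4, f[5]=6, f[6]=9.
f[7] = max(1×9, 2×6, 3×4, 4×3, 5×2, 6×1) = 12
f[8] = max(1×12, 2×9, 3×6, …, 6×2, 7×1) = 18
f[9] = max(1×18, 2×12, 3×9, …, 7×2, 8×1) = 27
f[10] = max(1×27, 2×18, 3×12, …, 8×2, 9×1) = 36
f[11] = max(1×36, 2×27, 3×18, …, 9×2, 10×1) = 54
f[12] = max(1×54, 2×36, 3×27, …, 10×2, 11×1) = 81
One optimal split: 3 + 3 + 3 + 3; product 3×3×3×3 = 81.

81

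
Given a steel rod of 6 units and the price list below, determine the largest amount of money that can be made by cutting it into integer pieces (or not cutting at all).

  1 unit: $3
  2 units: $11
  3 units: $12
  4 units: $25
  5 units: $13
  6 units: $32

Let R[k] be the best obtainable value from length k. For each k, try every first piece i and keep the best of price[i] + R[k−i].
R[1] = 3
R[2] = max(3+3, 11+0) = 11
R[3] = max(3+11, 11+3, 12+0) = 14
R[4] = max(3+14, 11+11, 12+3, 25+0) = 25
R[5] = max(3+25, 11+14, 12+11, 25+3, 13+0) = 28
R[6] = max(3+28, 11+25, 12+14, 25+11, 13+3, 32+0) = 36
One optimal cutting: 4 + 2 → $25 + $11 = $36.

36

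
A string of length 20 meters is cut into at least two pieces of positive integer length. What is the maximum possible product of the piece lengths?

1458

Define P[k] = max over 1≤i<k of i · max(k−i, P[k−i]); the inner max lets the remainder stay uncut if that's better.
P[2] = 1×max(1,0) = 1×1 = 1
P[3] = 1×max(2,1) = 1×2 = 2
P[4] = 2×max(2,1) = 2×2 = 4
P[5] = 2×max(3,2) = 2×3 = 6
P[6] = 3×max(3,2) = 3×3 = 9
P[7] = 2×max(5,6) = 2×6 = 12
P[8] = 2×max(6,9) = 2×9 = 18
P[9] = 3×max(6,9) = 3×9 = 27
P[10] = 2×max(8,18) = 2×18 = 36
P[11] = 2×max(9,27) = 2×27 = 54
P[12] = 3×max(9,27) = 3×27 = 81
P[13] = 2×max(11,54) = 2×54 = 108
P[14] = 2×max(12,81) = 2×81 = 162
P[15] = 3×max(12,81) = 3×81 = 243
P[16] = 2×max(14,162) = 2×162 = 324
P[17] = 2×max(15,243) = 2×243 = 486
P[18] = 3×max(15,243) = 3×243 = 729
P[19] = 2×max(17,486) = 2×486 = 972
P[20] = 2×max(18,729) = 2×729 = 1458
One optimal split: 3 + 3 + 3 + 3 + 3 + 3 + 2; product 3×3×3×3×3×3×2 = 1458.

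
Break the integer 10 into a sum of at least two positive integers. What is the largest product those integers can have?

36

Define prod[k] = max over 1≤i<k of i · max(k−i, prod[k−i]); the inner max lets the remainder stay uncut if that's better.
prod[2] = 1·max(1,0) = 1·1 = 1
prod[3] = 1·max(2,1) = 1·2 = 2
prod[4] = 2·max(2,1) = 2·2 = 4
prod[5] = 2·max(3,2) = 2·3 = 6
prod[6] = 3·max(3,2) = 3·3 = 9
prod[7] = 2·max(5,6) = 2·6 = 12
prod[8] = 2·max(6,9) = 2·9 = 18
prod[9] = 3·max(6,9) = 3·9 = 27
prod[10] = 2·max(8,18) = 2·18 = 36
One optimal split: 3 + 3 + 2 + 2; product 3·3·2·2 = 36.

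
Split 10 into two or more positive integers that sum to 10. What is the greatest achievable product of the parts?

Fill prod[k] for k=2..10: at each k try every first piece i and multiply by the better of (k−i) uncut or prod[k−i].
prod[2] = 1×max(1,0) = 1×1 = 1
prod[3] = max(1×2, 2×1) = 2
prod[4] = max(1×3, 2×2, 3×1) = 4
prod[5] = max(1×4, 2×3, 3×2, 4×1) = 6
prod[6] = max(1×6, 2×4, 3×3, 4×2, 5×1) = 9
prod[7] = max(1×9, 2×6, 3×4, 4×3, 5×2, 6×1) = 12
prod[8] = max(1×12, 2×9, 3×6, …, 6×2, 7×1) = 18
prod[9] = max(1×18, 2×12, 3×9, …, 7×2, 8×1) = 27
prod[10] = max(1×27, 2×18, 3×12, …, 8×2, 9×1) = 36
One optimal split: 3 + 3 + 2 + 2; product 3×3×2×2 = 36.

36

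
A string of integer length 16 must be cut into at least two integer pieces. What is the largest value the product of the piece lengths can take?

Define g[k] = max over 1≤i<k of i · max(k−i, g[k−i]); the inner max lets the remainder stay uncut if that's better.
g[2] = 1*max(1,0) = 1*1 = 1
g[3] = 1*max(2,1) = 1*2 = 2
g[4] = 2*max(2,1) = 2*2 = 4
g[5] = 2*max(3,2) = 2*3 = 6
g[6] = 3*max(3,2) = 3*3 = 9
g[7] = 2*max(5,6) = 2*6 = 12
g[8] = 2*max(6,9) = 2*9 = 18
g[9] = 3*max(6,9) = 3*9 = 27
g[10] = 2*max(8,18) = 2*18 = 36
g[11] = 2*max(9,27) = 2*27 = 54
g[12] = 3*max(9,27) = 3*27 = 81
g[13] = 2*max(11,54) = 2*54 = 108
g[14] = 2*max(12,81) = 2*81 = 162
g[15] = 3*max(12,81) = 3*81 = 243
g[16] = 2*max(14,162) = 2*162 = 324
One optimal split: 3 + 3 + 3 + 3 + 2 + 2; product 3*3*3*3*2*2 = 324.

324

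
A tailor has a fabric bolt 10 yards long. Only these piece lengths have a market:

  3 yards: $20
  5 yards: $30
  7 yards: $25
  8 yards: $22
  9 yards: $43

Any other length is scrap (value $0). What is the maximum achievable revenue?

Let f[k] be the best obtainable value from length k. For each k, try every first piece i and keep the best of price[i] + f[k−i].
f[1] = 0
f[2] = 0
f[3] = 20
f[4] = 20
f[5] = max(20+0, 30+0) = 30
f[6] = max(20+20, 30+0) = 40
f[7] = max(20+20, 30+0, 25+0) = 40
f[8] = max(20+30, 30+20, 25+0, 22+0) = 50
f[9] = max(20+40, 30+20, 25+0, 22+0, 43+0) = 60
f[10] = max(20+40, 30+30, 25+20, 22+0, 43+0) = 60
One optimal cutting: pieces 3 + 3 + 3 with 1 yard of scrap → $60.

60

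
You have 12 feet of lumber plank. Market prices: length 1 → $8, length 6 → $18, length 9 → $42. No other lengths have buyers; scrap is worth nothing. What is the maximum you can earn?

Let best[k] be the best obtainable value from length k. For each k, try every first piece i and keep the best of price[i] + best[k−i].
best[1] = 8
best[2] = 16  (first piece 1, then best[1]=8)
best[3] = 24  (first piece 1, then best[2]=16)
best[4] = 32  (first piece 1, then best[3]=24)
best[5] = 40  (first piece 1, then best[4]=32)
best[6] = max(8+40, 18+0) = 48
best[7] = max(8+48, 18+8) = 56
best[8] = max(8+56, 18+16) = 64
best[9] = max(8+64, 18+24, 42+0) = 72
best[10] = max(8+72, 18+32, 42+8) = 80
best[11] = max(8+80, 18+40, 42+16) = 88
best[12] = max(8+88, 18+48, 42+24) = 96
One optimal cutting: 1 + 1 + 1 + 1 + 1 + 1 + 1 + 1 + 1 + 1 + 1 + 1 → $96.

96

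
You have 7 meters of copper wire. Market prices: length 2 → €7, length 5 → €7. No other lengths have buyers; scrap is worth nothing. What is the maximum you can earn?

21

Build best[k] bottom-up: best[k] = max over allowed piece i of (p[i] + best[k−i]).
best[1] = 0
best[2] = 7
best[3] = 7
best[4] = 14  (first piece 2, then best[2]=7)
best[5] = 14
best[6] = 21  (first piece 2, then best[4]=14)
best[7] = 21
One optimal cutting: pieces 2 + 2 + 2 with 1 meter of scrap → €21.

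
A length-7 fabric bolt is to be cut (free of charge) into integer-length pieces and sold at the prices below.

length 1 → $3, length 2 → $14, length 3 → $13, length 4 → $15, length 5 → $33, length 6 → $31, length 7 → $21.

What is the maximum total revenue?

Build r[k] bottom-up: r[k] = max over allowed piece i of (p[i] + r[k−i]).
r[1] = 3
r[2] = max(3+3, 14+0) = 14
r[3] = max(3+14, 14+3, 13+0) = 17
r[4] = max(3+17, 14+14, 13+3, 15+0) = 28
r[5] = max(3+28, 14+17, 13+14, 15+3, 33+0) = 33
r[6] = max(3+33, 14+28, 13+17, 15+14, 33+3, 31+0) = 42
r[7] = max(3+42, 14+33, 13+28, …, 31+3, 21+0) = 47
One optimal cutting: 5 + 2 → $33 + $14 = $47.

47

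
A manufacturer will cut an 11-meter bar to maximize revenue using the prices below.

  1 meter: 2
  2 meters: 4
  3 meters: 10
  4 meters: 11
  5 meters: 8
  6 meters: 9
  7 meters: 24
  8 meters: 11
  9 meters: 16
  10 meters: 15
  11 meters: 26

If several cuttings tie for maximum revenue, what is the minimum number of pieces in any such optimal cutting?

3

Let r[k] be the best obtainable value from length k. For each k, try every first piece i and keep the best of price[i] + r[k−i].
r[1] = 2
r[2] = max(2+2, 4+0) = 4
r[3] = max(2+4, 4+2, 10+0) = 10
r[4] = max(2+10, 4+4, 10+2, 11+0) = 12
r[5] = max(2+12, 4+10, 10+4, 11+2, 8+0) = 14
r[6] = max(2+14, 4+12, 10+10, 11+4, 8+2, 9+0) = 20
r[7] = max(2+20, 4+14, 10+12, …, 9+2, 24+0) = 24
r[8] = max(2+24, 4+20, 10+14, …, 24+2, 11+0) = 26
r[9] = max(2+26, 4+24, 10+20, …, 11+2, 16+0) = 30
r[10] = max(2+30, 4+26, 10+24, …, 16+2, 15+0) = 34
r[11] = max(2+34, 4+30, 10+26, …, 15+2, 26+0) = 36
Maximum revenue is 36.
Now minimize piece count subject to staying optimal: for each k, pieces[k] = 1 + min over i with p[i]+r[k−i]=r[k] of pieces[k−i].
pieces[8] = 2
pieces[9] = 3
pieces[10] = 2
pieces[11] = 3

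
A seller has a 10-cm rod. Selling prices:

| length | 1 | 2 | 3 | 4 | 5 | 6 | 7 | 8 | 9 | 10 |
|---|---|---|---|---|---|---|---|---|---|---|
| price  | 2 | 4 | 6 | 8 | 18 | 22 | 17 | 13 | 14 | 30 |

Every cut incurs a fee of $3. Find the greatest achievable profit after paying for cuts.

33

Let net[k] be the best obtainable value from length k. For each k, try every first piece i and keep the best of price[i] + net[k−i] minus the 3 cut fee when i<k.
net[1] = 2
net[2] = max(2+2-3, 4+0) = 4
net[3] = max(2+4-3, 4+2-3, 6+0) = 6
net[4] = max(2+6-3, 4+4-3, 6+2-3, 8+0) = 8
net[5] = max(2+8-3, 4+6-3, 6+4-3, 8+2-3, 18+0) = 18
net[6] = max(2+18-3, 4+8-3, 6+6-3, 8+4-3, 18+2-3, 22+0) = 22
net[7] = max(2+22-3, 4+18-3, 6+8-3, …, 22+2-3, 17+0) = 21
net[8] = max(2+21-3, 4+22-3, 6+18-3, …, 17+2-3, 13+0) = 23
net[9] = max(2+23-3, 4+21-3, 6+22-3, …, 13+2-3, 14+0) = 25
net[10] = max(2+25-3, 4+23-3, 6+21-3, …, 14+2-3, 30+0) = 33
One optimal plan: pieces 5 + 5 (1 cut) → $36 − $3 = $33.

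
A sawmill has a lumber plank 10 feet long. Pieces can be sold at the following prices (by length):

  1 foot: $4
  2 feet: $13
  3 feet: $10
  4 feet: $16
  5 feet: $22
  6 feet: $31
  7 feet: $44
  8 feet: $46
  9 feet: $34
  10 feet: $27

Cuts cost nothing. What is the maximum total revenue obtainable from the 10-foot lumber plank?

Build R[k] bottom-up: R[k] = max over allowed piece i of (p[i] + R[k−i]).
R[1] = 4
R[2] = 13
R[3] = 17  (first piece 1, then R[2]=13)
R[4] = 26  (first piece 2, then R[2]=13)
R[5] = 30  (first piece 1, then R[4]=26)
R[6] = 39  (first piece 2, then R[4]=26)
R[7] = 44
R[8] = 52  (first piece 2, then R[6]=39)
R[9] = 57  (first piece 2, then R[7]=44)
R[10] = 65  (first piece 2, then R[8]=52)
One optimal cutting: 2 + 2 + 2 + 2 + 2 → $13 + $13 + $13 + $13 + $13 = $65.

65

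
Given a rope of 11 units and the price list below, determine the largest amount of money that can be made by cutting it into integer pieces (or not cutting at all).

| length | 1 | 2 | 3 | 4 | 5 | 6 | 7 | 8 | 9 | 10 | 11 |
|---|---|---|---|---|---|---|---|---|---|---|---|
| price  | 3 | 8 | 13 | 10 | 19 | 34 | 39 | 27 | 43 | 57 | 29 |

60

Let v[k] be the best obtainable value from length k. For each k, try every first piece i and keep the best of price[i] + v[k−i].
v[1] = 3
v[2] = max(3+3, 8+0) = 8
v[3] = max(3+8, 8+3, 13+0) = 13
v[4] = max(3+13, 8+8, 13+3, 10+0) = 16
v[5] = max(3+16, 8+13, 13+8, 10+3, 19+0) = 21
v[6] = max(3+21, 8+16, 13+13, 10+8, 19+3, 34+0) = 34
v[7] = max(3+34, 8+21, 13+16, …, 34+3, 39+0) = 39
v[8] = max(3+39, 8+34, 13+21, …, 39+3, 27+0) = 42
v[9] = max(3+42, 8+39, 13+34, …, 27+3, 43+0) = 47
v[10] = max(3+47, 8+42, 13+39, …, 43+3, 57+0) = 57
v[11] = max(3+57, 8+47, 13+42, …, 57+3, 29+0) = 60
One optimal cutting: 10 + 1 → €57 + €3 = €60.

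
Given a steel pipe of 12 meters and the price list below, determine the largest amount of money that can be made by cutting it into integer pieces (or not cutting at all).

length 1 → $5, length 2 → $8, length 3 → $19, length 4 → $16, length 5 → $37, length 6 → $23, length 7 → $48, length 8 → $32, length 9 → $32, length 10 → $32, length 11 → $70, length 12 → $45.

85

Consider every possible first cut. v[k] is the best of p[i]+v[k−i] over all sellable i≤k.
v[1] = 5
v[2] = 10  (first piece 1, then v[1]=5)
v[3] = 19
v[4] = 24  (first piece 1, then v[3]=19)
v[5] = 37
v[6] = 42  (first piece 1, then v[5]=37)
v[7] = 48
v[8] = 56  (first piece 3, then v[5]=37)
v[9] = 61  (first piece 1, then v[8]=56)
v[10] = 74  (first piece 5, then v[5]=37)
v[11] = 79  (first piece 1, then v[10]=74)
v[12] = 85  (first piece 5, then v[7]=48)
One optimal cutting: 7 + 5 → $48 + $37 = $85.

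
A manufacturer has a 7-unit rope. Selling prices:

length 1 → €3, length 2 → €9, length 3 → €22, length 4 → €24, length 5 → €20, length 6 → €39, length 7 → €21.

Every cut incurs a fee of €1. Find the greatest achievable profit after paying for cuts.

45

Let v[k] be the best obtainable value from length k. For each k, try every first piece i and keep the best of price[i] + v[k−i] minus the 1 cut fee when i<k.
v[1] = 3
v[2] = 9
v[3] = 22
v[4] = 24  (first piece 1, then v[3]=22)
v[5] = 30  (first piece 2, then v[3]=22)
v[6] = 43  (first piece 3, then v[3]=22)
v[7] = 45  (first piece 1, then v[6]=43)
One optimal plan: pieces 3 + 3 + 1 (2 cuts) → €47 − €2 = €45.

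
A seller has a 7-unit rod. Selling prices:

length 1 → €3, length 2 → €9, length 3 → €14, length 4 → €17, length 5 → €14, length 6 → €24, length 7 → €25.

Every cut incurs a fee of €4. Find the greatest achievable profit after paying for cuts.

Consider every possible first cut. net[k] is the best of p[i]+net[k−i] over all sellable i≤k, charging 4 whenever i<k.
net[1] = 3
net[2] = 9
net[3] = 14
net[4] = 17
net[5] = 19  (first piece 2, then net[3]=14)
net[6] = 24  (first piece 3, then net[3]=14)
net[7] = 27  (first piece 3, then net[4]=17)
One optimal plan: pieces 4 + 3 (1 cut) → €31 − €4 = €27.

27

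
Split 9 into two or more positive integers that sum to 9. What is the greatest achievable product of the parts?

27

Define m[k] = max over 1≤i<k of i · max(k−i, m[k−i]); the inner max lets the remainder stay uncut if that's better.
m[2] = 1·max(1,0) = 1·1 = 1
m[3] = 1·max(2,1) = 1·2 = 2
m[4] = 2·max(2,1) = 2·2 = 4
m[5] = 2·max(3,2) = 2·3 = 6
m[6] = 3·max(3,2) = 3·3 = 9
m[7] = 2·max(5,6) = 2·6 = 12
m[8] = 2·max(6,9) = 2·9 = 18
m[9] = 3·max(6,9) = 3·9 = 27
One optimal split: 3 + 3 + 3; product 3·3·3 = 27.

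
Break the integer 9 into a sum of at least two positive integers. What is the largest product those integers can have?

27

Fill m[k] for k=2..9: at each k try every first piece i and multiply by the better of (k−i) uncut or m[k−i].
Small cases: m[2]=1, m[3]=2, m[4]=4.
m[5] = max(1*4, 2*3, 3*2, 4*1) = 6
m[6] = max(1*6, 2*4, 3*3, 4*2, 5*1) = 9
m[7] = max(1*9, 2*6, 3*4, 4*3, 5*2, 6*1) = 12
m[8] = max(1*12, 2*9, 3*6, …, 6*2, 7*1) = 18
m[9] = max(1*18, 2*12, 3*9, …, 7*2, 8*1) = 27
One optimal split: 3 + 3 + 3; product 3*3*3 = 27.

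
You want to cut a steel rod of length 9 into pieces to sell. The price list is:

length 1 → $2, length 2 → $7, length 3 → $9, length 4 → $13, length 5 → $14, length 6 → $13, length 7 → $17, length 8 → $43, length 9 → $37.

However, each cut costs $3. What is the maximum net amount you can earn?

Consider every possible first cut. net[k] is the best of p[i]+net[k−i] over all sellable i≤k, charging 3 whenever i<k.
net[1] = 2
net[2] = 7
net[3] = 9
net[4] = 13
net[5] = 14
net[6] = 17  (first piece 2, then net[4]=13)
net[7] = 19  (first piece 3, then net[4]=13)
net[8] = 43
net[9] = 42  (first piece 1, then net[8]=43)
One optimal plan: pieces 8 + 1 (1 cut) → $45 − $3 = $42.

42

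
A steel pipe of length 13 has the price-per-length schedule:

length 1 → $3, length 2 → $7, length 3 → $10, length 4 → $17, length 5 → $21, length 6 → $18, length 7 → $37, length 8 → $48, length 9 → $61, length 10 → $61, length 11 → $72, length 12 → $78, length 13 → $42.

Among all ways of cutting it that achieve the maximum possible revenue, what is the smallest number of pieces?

2

Consider every possible first cut. r[k] is the best of p[i]+r[k−i] over all sellable i≤k.
r[1] = 3
r[2] = 7
r[3] = 10  (first piece 1, then r[2]=7)
r[4] = 17
r[5] = 21
r[6] = 24  (first piece 1, then r[5]=21)
r[7] = 37
r[8] = 48
r[9] = 61
r[10] = 64  (first piece 1, then r[9]=61)
r[11] = 72
r[12] = 78
r[13] = 81  (first piece 1, then r[12]=78)
Maximum revenue is $81.
Now minimize piece count subject to staying optimal: for each k, pieces[k] = 1 + min over i with p[i]+r[k−i]=r[k] of pieces[k−i].
pieces[10] = 2
pieces[11] = 1
pieces[12] = 1
pieces[13] = 2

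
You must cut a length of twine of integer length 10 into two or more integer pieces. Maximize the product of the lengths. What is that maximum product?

36

Define g[k] = max over 1≤i<k of i · max(k−i, g[k−i]); the inner max lets the remainder stay uncut if that's better.
g[2] = 1×max(1,0) = 1×1 = 1
g[3] = 1×max(2,1) = 1×2 = 2
g[4] = 2×max(2,1) = 2×2 = 4
g[5] = 2×max(3,2) = 2×3 = 6
g[6] = 3×max(3,2) = 3×3 = 9
g[7] = 2×max(5,6) = 2×6 = 12
g[8] = 2×max(6,9) = 2×9 = 18
g[9] = 3×max(6,9) = 3×9 = 27
g[10] = 2×max(8,18) = 2×18 = 36
One optimal split: 3 + 3 + 2 + 2; product 3×3×2×2 = 36.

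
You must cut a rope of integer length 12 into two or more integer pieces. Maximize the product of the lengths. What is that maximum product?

Fill f[k] for k=2..12: at each k try every first piece i and multiply by the better of (k−i) uncut or f[k−i].
f[2] = 1×max(1,0) = 1×1 = 1
f[3] = max(1×2, 2×1) = 2
f[4] = max(1×3, 2×2, 3×1) = 4
f[5] = max(1×4, 2×3, 3×2, 4×1) = 6
f[6] = max(1×6, 2×4, 3×3, 4×2, 5×1) = 9
f[7] = max(1×9, 2×6, 3×4, 4×3, 5×2, 6×1) = 12
f[8] = max(1×12, 2×9, 3×6, …, 6×2, 7×1) = 18
f[9] = max(1×18, 2×12, 3×9, …, 7×2, 8×1) = 27
f[10] = max(1×27, 2×18, 3×12, …, 8×2, 9×1) = 36
f[11] = max(1×36, 2×27, 3×18, …, 9×2, 10×1) = 54
f[12] = max(1×54, 2×36, 3×27, …, 10×2, 11×1) = 81
One optimal split: 3 + 3 + 3 + 3; product 3×3×3×3 = 81.

81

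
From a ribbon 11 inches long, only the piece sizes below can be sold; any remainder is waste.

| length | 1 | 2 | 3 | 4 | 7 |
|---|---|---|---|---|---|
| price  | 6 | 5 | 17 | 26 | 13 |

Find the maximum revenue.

70

Consider every possible first cut. f[k] is the best of p[i]+f[k−i] over all sellable i≤k.
f[1] = 6
f[2] = max(6+6, 5+0) = 12
f[3] = max(6+12, 5+6, 17+0) = 18
f[4] = max(6+18, 5+12, 17+6, 26+0) = 26
f[5] = max(6+26, 5+18, 17+12, 26+6) = 32
f[6] = max(6+32, 5+26, 17+18, 26+12) = 38
f[7] = max(6+38, 5+32, 17+26, 26+18, 13+0) = 44
f[8] = max(6+44, 5+38, 17+32, 26+26, 13+6) = 52
f[9] = max(6+52, 5+44, 17+38, 26+32, 13+12) = 58
f[10] = max(6+58, 5+52, 17+44, 26+38, 13+18) = 64
f[11] = max(6+64, 5+58, 17+52, 26+44, 13+26) = 70
One optimal cutting: 4 + 4 + 1 + 1 + 1 → ¢70.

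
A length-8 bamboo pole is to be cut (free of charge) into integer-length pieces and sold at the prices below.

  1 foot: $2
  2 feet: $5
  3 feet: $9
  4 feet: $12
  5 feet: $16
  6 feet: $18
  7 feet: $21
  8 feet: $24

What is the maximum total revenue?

Build best[k] bottom-up: best[k] = max over allowed piece i of (p[i] + best[k−i]).
best[1] = 2
best[2] = 5
best[3] = 9
best[4] = 12
best[5] = 16
best[6] = 18  (first piece 1, then best[5]=16)
best[7] = 21  (first piece 2, then best[5]=16)
best[8] = 25  (first piece 3, then best[5]=16)
One optimal cutting: 5 + 3 → $16 + $9 = $25.

25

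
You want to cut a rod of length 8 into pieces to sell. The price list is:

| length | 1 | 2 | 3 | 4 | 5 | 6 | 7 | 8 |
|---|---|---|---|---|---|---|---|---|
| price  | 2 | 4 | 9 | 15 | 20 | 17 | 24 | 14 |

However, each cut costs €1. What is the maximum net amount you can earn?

Consider every possible first cut. r[k] is the best of p[i]+r[k−i] over all sellable i≤k, charging 1 whenever i<k.
r[1] = 2
r[2] = max(2+2-1, 4+0) = 4
r[3] = max(2+4-1, 4+2-1, 9+0) = 9
r[4] = max(2+9-1, 4+4-1, 9+2-1, 15+0) = 15
r[5] = max(2+15-1, 4+9-1, 9+4-1, 15+2-1, 20+0) = 20
r[6] = max(2+20-1, 4+15-1, 9+9-1, 15+4-1, 20+2-1, 17+0) = 21
r[7] = max(2+21-1, 4+20-1, 9+15-1, …, 17+2-1, 24+0) = 24
r[8] = max(2+24-1, 4+21-1, 9+20-1, …, 24+2-1, 14+0) = 29
One optimal plan: pieces 4 + 4 (1 cut) → €30 − €1 = €29.

29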